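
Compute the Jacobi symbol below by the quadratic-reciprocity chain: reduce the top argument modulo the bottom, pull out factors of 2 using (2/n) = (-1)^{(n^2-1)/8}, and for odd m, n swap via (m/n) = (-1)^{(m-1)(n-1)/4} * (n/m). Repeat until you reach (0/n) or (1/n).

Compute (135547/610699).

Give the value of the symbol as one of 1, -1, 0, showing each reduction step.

reciprocity: (135547/610699) = -1·(610699/135547) since 135547 mod 4 = 3, 610699 mod 4 = 3; sign now -1
(610699/135547) = (68511/135547)   [reduce mod 135547]
reciprocity: (68511/135547) = -1·(135547/68511) since 68511 mod 4 = 3, 135547 mod 4 = 3; sign now +1
(135547/68511) = (67036/68511)   [reduce mod 68511]
67036 = 2^2·16759; (2/68511) = +1 since 68511 mod 8 = 7, so (67036/68511) = (+1)^2·(16759/68511); sign now +1
reciprocity: (16759/68511) = -1·(68511/16759) since 16759 mod 4 = 3, 68511 mod 4 = 3; sign now -1
(68511/16759) = (1475/16759)   [reduce mod 16759]
reciprocity: (1475/16759) = -1·(16759/1475) since 1475 mod 4 = 3, 16759 mod 4 = 3; sign now +1
(16759/1475) = (534/1475)   [reduce mod 1475]
534 = 2^1·267; (2/1475) = -1 since 1475 mod 8 = 3, so (534/1475) = (-1)^1·(267/1475); sign now -1
reciprocity: (267/1475) = -1·(1475/267) since 267 mod 4 = 3, 1475 mod 4 = 3; sign now +1
(1475/267) = (140/267)   [reduce mod 267]
140 = 2^2·35; (2/267) = -1 since 267 mod 8 = 3, so (140/267) = (-1)^2·(35/267); sign now +1
reciprocity: (35/267) = -1·(267/35) since 35 mod 4 = 3, 267 mod 4 = 3; sign now -1
(267/35) = (22/35)   [reduce mod 35]
22 = 2^1·11; (2/35) = -1 since 35 mod 8 = 3, so (22/35) = (-1)^1·(11/35); sign now +1
reciprocity: (11/35) = -1·(35/11) since 11 mod 4 = 3, 35 mod 4 = 3; sign now -1
(35/11) = (2/11)   [reduce mod 11]
2 = 2^1·1; (2/11) = -1 since 11 mod 8 = 3, so (2/11) = (-1)^1·(1/11); sign now +1
(1/11) = 1; final value = sign = +1

1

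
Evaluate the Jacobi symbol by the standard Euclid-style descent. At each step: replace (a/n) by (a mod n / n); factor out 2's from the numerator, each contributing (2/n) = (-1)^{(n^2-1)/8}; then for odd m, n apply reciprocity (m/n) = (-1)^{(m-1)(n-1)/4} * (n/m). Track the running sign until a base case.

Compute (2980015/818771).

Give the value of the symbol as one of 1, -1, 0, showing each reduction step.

(2980015/818771) = (523702/818771)   [reduce mod 818771]
523702 = 2^1·261851; (2/818771) = -1 since 818771 mod 8 = 3, so (523702/818771) = (-1)^1·(261851/818771); sign now -1
reciprocity: (261851/818771) = -1·(818771/261851) since 261851 mod 4 = 3, 818771 mod 4 = 3; sign now +1
(818771/261851) = (33218/261851)   [reduce mod 261851]
33218 = 2^1·16609; (2/261851) = -1 since 261851 mod 8 = 3, so (33218/261851) = (-1)^1·(16609/261851); sign now -1
reciprocity: (16609/261851) = +1·(261851/16609) since 16609 mod 4 = 1, 261851 mod 4 = 3; sign now -1
(261851/16609) = (12716/16609)   [reduce mod 16609]
12716 = 2^2·3179; (2/16609) = +1 since 16609 mod 8 = 1, so (12716/16609) = (+1)^2·(3179/16609); sign now -1
reciprocity: (3179/16609) = +1·(16609/3179) since 3179 mod 4 = 3, 16609 mod 4 = 1; sign now -1
(16609/3179) = (714/3179)   [reduce mod 3179]
714 = 2^1·357; (2/3179) = -1 since 3179 mod 8 = 3, so (714/3179) = (-1)^1·(357/3179); sign now +1
reciprocity: (357/3179) = +1·(3179/357) since 357 mod 4 = 1, 3179 mod 4 = 3; sign now +1
(3179/357) = (323/357)   [reduce mod 357]
reciprocity: (323/357) = +1·(357/323) since 323 mod 4 = 3, 357 mod 4 = 1; sign now +1
(357/323) = (34/323)   [reduce mod 323]
34 = 2^1·17; (2/323) = -1 since 323 mod 8 = 3, so (34/323) = (-1)^1·(17/323); sign now -1
reciprocity: (17/323) = +1·(323/17) since 17 mod 4 = 1, 323 mod 4 = 3; sign now -1
(323/17) = (0/17)   [reduce mod 17]
(0/17) = 0   [gcd(a, n) > 1]; final value = 0

0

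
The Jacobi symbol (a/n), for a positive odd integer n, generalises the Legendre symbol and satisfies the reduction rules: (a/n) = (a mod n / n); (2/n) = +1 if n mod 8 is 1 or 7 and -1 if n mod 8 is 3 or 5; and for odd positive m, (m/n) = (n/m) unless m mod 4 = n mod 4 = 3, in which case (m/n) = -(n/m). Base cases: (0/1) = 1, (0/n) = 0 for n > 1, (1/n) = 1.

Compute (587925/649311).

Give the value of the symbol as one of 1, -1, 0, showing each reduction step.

reciprocity: (587925/649311) = +1·(649311/587925) since 587925 mod 4 = 1, 649311 mod 4 = 3; sign now +1
(649311/587925) = (61386/587925)   [reduce mod 587925]
61386 = 2^1·30693; (2/587925) = -1 since 587925 mod 8 = 5, so (61386/587925) = (-1)^1·(30693/587925); sign now -1
reciprocity: (30693/587925) = +1·(587925/30693) since 30693 mod 4 = 1, 587925 mod 4 = 1; sign now -1
(587925/30693) = (4758/30693)   [reduce mod 30693]
4758 = 2^1·2379; (2/30693) = -1 since 30693 mod 8 = 5, so (4758/30693) = (-1)^1·(2379/30693); sign now +1
reciprocity: (2379/30693) = +1·(30693/2379) since 2379 mod 4 = 3, 30693 mod 4 = 1; sign now +1
(30693/2379) = (2145/2379)   [reduce mod 2379]
reciprocity: (2145/2379) = +1·(2379/2145) since 2145 mod 4 = 1, 2379 mod 4 = 3; sign now +1
(2379/2145) = (234/2145)   [reduce mod 2145]
234 = 2^1·117; (2/2145) = +1 since 2145 mod 8 = 1, so (234/2145) = (+1)^1·(117/2145); sign now +1
reciprocity: (117/2145) = +1·(2145/117) since 117 mod 4 = 1, 2145 mod 4 = 1; sign now +1
(2145/117) = (39/117)   [reduce mod 117]
reciprocity: (39/117) = +1·(117/39) since 39 mod 4 = 3, 117 mod 4 = 1; sign now +1
(117/39) = (0/39)   [reduce mod 39]
(0/39) = 0   [gcd(a, n) > 1]; final value = 0

0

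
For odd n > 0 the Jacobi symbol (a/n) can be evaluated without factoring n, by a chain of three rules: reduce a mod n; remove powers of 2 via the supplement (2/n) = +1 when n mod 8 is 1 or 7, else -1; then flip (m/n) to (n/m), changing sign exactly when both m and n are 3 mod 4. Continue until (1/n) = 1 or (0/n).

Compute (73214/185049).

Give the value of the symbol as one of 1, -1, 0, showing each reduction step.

73214 = 2^1·36607; (2/185049) = +1 since 185049 mod 8 = 1, so (73214/185049) = (+1)^1·(36607/185049); sign now +1
reciprocity: (36607/185049) = +1·(185049/36607) since 36607 mod 4 = 3, 185049 mod 4 = 1; sign now +1
(185049/36607) = (2014/36607)   [reduce mod 36607]
2014 = 2^1·1007; (2/36607) = +1 since 36607 mod 8 = 7, so (2014/36607) = (+1)^1·(1007/36607); sign now +1
reciprocity: (1007/36607) = -1·(36607/1007) since 1007 mod 4 = 3, 36607 mod 4 = 3; sign now -1
(36607/1007) = (355/1007)   [reduce mod 1007]
reciprocity: (355/1007) = -1·(1007/355) since 355 mod 4 = 3, 1007 mod 4 = 3; sign now +1
(1007/355) = (297/355)   [reduce mod 355]
reciprocity: (297/355) = +1·(355/297) since 297 mod 4 = 1, 355 mod 4 = 3; sign now +1
(355/297) = (58/297)   [reduce mod 297]
58 = 2^1·29; (2/297) = +1 since 297 mod 8 = 1, so (58/297) = (+1)^1·(29/297); sign now +1
reciprocity: (29/297) = +1·(297/29) since 29 mod 4 = 1, 297 mod 4 = 1; sign now +1
(297/29) = (7/29)   [reduce mod 29]
reciprocity: (7/29) = +1·(29/7) since 7 mod 4 = 3, 29 mod 4 = 1; sign now +1
(29/7) = (1/7)   [reduce mod 7]
(1/7) = 1; final value = sign = +1

1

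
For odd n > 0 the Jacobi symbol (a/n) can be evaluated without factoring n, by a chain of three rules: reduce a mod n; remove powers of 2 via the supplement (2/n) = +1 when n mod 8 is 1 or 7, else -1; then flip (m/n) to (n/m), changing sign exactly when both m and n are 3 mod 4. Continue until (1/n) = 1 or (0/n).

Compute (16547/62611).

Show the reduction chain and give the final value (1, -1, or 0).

1

flip (16547/62611) -> (62611/16547): both odd, 16547 mod 4 = 3, 62611 mod 4 = 3, so the flip contributes -1; sign now -1
(62611/16547): 62611 mod 16547 = 12970, so (62611/16547) = (12970/16547)
factor out 2^1: 12970 = 2^1·6485; with 16547 mod 8 = 3, (2/16547) = -1; sign now +1; continue with (6485/16547)
flip (6485/16547) -> (16547/6485): both odd, 6485 mod 4 = 1, 16547 mod 4 = 3, so the flip contributes +1; sign now +1
(16547/6485): 16547 mod 6485 = 3577, so (16547/6485) = (3577/6485)
flip (3577/6485) -> (6485/3577): both odd, 3577 mod 4 = 1, 6485 mod 4 = 1, so the flip contributes +1; sign now +1
(6485/3577): 6485 mod 3577 = 2908, so (6485/3577) = (2908/3577)
factor out 2^2: 2908 = 2^2·727; with 3577 mod 8 = 1, (2/3577) = +1; sign now +1; continue with (727/3577)
flip (727/3577) -> (3577/727): both odd, 727 mod 4 = 3, 3577 mod 4 = 1, so the flip contributes +1; sign now +1
(3577/727): 3577 mod 727 = 669, so (3577/727) = (669/727)
flip (669/727) -> (727/669): both odd, 669 mod 4 = 1, 727 mod 4 = 3, so the flip contributes +1; sign now +1
(727/669): 727 mod 669 = 58, so (727/669) = (58/669)
factor out 2^1: 58 = 2^1·29; with 669 mod 8 = 5, (2/669) = -1; sign now -1; continue with (29/669)
flip (29/669) -> (669/29): both odd, 29 mod 4 = 1, 669 mod 4 = 1, so the flip contributes +1; sign now -1
(669/29): 669 mod 29 = 2, so (669/29) = (2/29)
factor out 2^1: 2 = 2^1·1; with 29 mod 8 = 5, (2/29) = -1; sign now +1; continue with (1/29)
reached (1/29) = 1, so the symbol is +1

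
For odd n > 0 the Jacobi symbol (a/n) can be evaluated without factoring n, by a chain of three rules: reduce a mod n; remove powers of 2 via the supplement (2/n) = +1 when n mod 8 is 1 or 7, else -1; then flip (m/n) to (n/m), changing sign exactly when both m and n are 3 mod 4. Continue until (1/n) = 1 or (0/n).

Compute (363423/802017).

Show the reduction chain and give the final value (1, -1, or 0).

0

reciprocity: (363423/802017) = +1·(802017/363423) since 363423 mod 4 = 3, 802017 mod 4 = 1; sign now +1
(802017/363423) = (75171/363423)   [reduce mod 363423]
reciprocity: (75171/363423) = -1·(363423/75171) since 75171 mod 4 = 3, 363423 mod 4 = 3; sign now -1
(363423/75171) = (62739/75171)   [reduce mod 75171]
reciprocity: (62739/75171) = -1·(75171/62739) since 62739 mod 4 = 3, 75171 mod 4 = 3; sign now +1
(75171/62739) = (12432/62739)   [reduce mod 62739]
12432 = 2^4·777; (2/62739) = -1 since 62739 mod 8 = 3, so (12432/62739) = (-1)^4·(777/62739); sign now +1
reciprocity: (777/62739) = +1·(62739/777) since 777 mod 4 = 1, 62739 mod 4 = 3; sign now +1
(62739/777) = (579/777)   [reduce mod 777]
reciprocity: (579/777) = +1·(777/579) since 579 mod 4 = 3, 777 mod 4 = 1; sign now +1
(777/579) = (198/579)   [reduce mod 579]
198 = 2^1·99; (2/579) = -1 since 579 mod 8 = 3, so (198/579) = (-1)^1·(99/579); sign now -1
reciprocity: (99/579) = -1·(579/99) since 99 mod 4 = 3, 579 mod 4 = 3; sign now +1
(579/99) = (84/99)   [reduce mod 99]
84 = 2^2·21; (2/99) = -1 since 99 mod 8 = 3, so (84/99) = (-1)^2·(21/99); sign now +1
reciprocity: (21/99) = +1·(99/21) since 21 mod 4 = 1, 99 mod 4 = 3; sign now +1
(99/21) = (15/21)   [reduce mod 21]
reciprocity: (15/21) = +1·(21/15) since 15 mod 4 = 3, 21 mod 4 = 1; sign now +1
(21/15) = (6/15)   [reduce mod 15]
6 = 2^1·3; (2/15) = +1 since 15 mod 8 = 7, so (6/15) = (+1)^1·(3/15); sign now +1
reciprocity: (3/15) = -1·(15/3) since 3 mod 4 = 3, 15 mod 4 = 3; sign now -1
(15/3) = (0/3)   [reduce mod 3]
(0/3) = 0   [gcd(a, n) > 1]; final value = 0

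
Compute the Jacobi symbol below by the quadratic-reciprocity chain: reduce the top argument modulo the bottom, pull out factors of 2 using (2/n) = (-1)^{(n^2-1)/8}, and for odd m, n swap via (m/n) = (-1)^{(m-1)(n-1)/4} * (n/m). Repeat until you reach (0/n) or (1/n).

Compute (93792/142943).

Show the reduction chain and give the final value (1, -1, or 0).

1

factor out 2^5: 93792 = 2^5·2931; with 142943 mod 8 = 7, (2/142943) = +1; sign now +1; continue with (2931/142943)
flip (2931/142943) -> (142943/2931): both odd, 2931 mod 4 = 3, 142943 mod 4 = 3, so the flip contributes -1; sign now -1
(142943/2931): 142943 mod 2931 = 2255, so (142943/2931) = (2255/2931)
flip (2255/2931) -> (2931/2255): both odd, 2255 mod 4 = 3, 2931 mod 4 = 3, so the flip contributes -1; sign now +1
(2931/2255): 2931 mod 2255 = 676, so (2931/2255) = (676/2255)
factor out 2^2: 676 = 2^2·169; with 2255 mod 8 = 7, (2/2255) = +1; sign now +1; continue with (169/2255)
flip (169/2255) -> (2255/169): both odd, 169 mod 4 = 1, 2255 mod 4 = 3, so the flip contributes +1; sign now +1
(2255/169): 2255 mod 169 = 58, so (2255/169) = (58/169)
factor out 2^1: 58 = 2^1·29; with 169 mod 8 = 1, (2/169) = +1; sign now +1; continue with (29/169)
flip (29/169) -> (169/29): both odd, 29 mod 4 = 1, 169 mod 4 = 1, so the flip contributes +1; sign now +1
(169/29): 169 mod 29 = 24, so (169/29) = (24/29)
factor out 2^3: 24 = 2^3·3; with 29 mod 8 = 5, (2/29) = -1; sign now -1; continue with (3/29)
flip (3/29) -> (29/3): both odd, 3 mod 4 = 3, 29 mod 4 = 1, so the flip contributes +1; sign now -1
(29/3): 29 mod 3 = 2, so (29/3) = (2/3)
factor out 2^1: 2 = 2^1·1; with 3 mod 8 = 3, (2/3) = -1; sign now +1; continue with (1/3)
reached (1/3) = 1, so the symbol is +1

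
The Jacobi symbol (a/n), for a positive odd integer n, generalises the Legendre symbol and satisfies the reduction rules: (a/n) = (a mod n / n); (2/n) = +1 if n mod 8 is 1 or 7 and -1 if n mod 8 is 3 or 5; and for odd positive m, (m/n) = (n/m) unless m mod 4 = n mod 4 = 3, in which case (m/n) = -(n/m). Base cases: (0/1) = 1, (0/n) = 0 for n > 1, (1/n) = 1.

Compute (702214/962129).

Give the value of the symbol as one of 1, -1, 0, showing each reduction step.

factor out 2^1: 702214 = 2^1·351107; with 962129 mod 8 = 1, (2/962129) = +1; sign now +1; continue with (351107/962129)
flip (351107/962129) -> (962129/351107): both odd, 351107 mod 4 = 3, 962129 mod 4 = 1, so the flip contributes +1; sign now +1
(962129/351107): 962129 mod 351107 = 259915, so (962129/351107) = (259915/351107)
flip (259915/351107) -> (351107/259915): both odd, 259915 mod 4 = 3, 351107 mod 4 = 3, so the flip contributes -1; sign now -1
(351107/259915): 351107 mod 259915 = 91192, so (351107/259915) = (91192/259915)
factor out 2^3: 91192 = 2^3·11399; with 259915 mod 8 = 3, (2/259915) = -1; sign now +1; continue with (11399/259915)
flip (11399/259915) -> (259915/11399): both odd, 11399 mod 4 = 3, 259915 mod 4 = 3, so the flip contributes -1; sign now -1
(259915/11399): 259915 mod 11399 = 9137, so (259915/11399) = (9137/11399)
flip (9137/11399) -> (11399/9137): both odd, 9137 mod 4 = 1, 11399 mod 4 = 3, so the flip contributes +1; sign now -1
(11399/9137): 11399 mod 9137 = 2262, so (11399/9137) = (2262/9137)
factor out 2^1: 2262 = 2^1·1131; with 9137 mod 8 = 1, (2/9137) = +1; sign now -1; continue with (1131/9137)
flip (1131/9137) -> (9137/1131): both odd, 1131 mod 4 = 3, 9137 mod 4 = 1, so the flip contributes +1; sign now -1
(9137/1131): 9137 mod 1131 = 89, so (9137/1131) = (89/1131)
flip (89/1131) -> (1131/89): both odd, 89 mod 4 = 1, 1131 mod 4 = 3, so the flip contributes +1; sign now -1
(1131/89): 1131 mod 89 = 63, so (1131/89) = (63/89)
flip (63/89) -> (89/63): both odd, 63 mod 4 = 3, 89 mod 4 = 1, so the flip contributes +1; sign now -1
(89/63): 89 mod 63 = 26, so (89/63) = (26/63)
factor out 2^1: 26 = 2^1·13; with 63 mod 8 = 7, (2/63) = +1; sign now -1; continue with (13/63)
flip (13/63) -> (63/13): both odd, 13 mod 4 = 1, 63 mod 4 = 3, so the flip contributes +1; sign now -1
(63/13): 63 mod 13 = 11, so (63/13) = (11/13)
flip (11/13) -> (13/11): both odd, 11 mod 4 = 3, 13 mod 4 = 1, so the flip contributes +1; sign now -1
(13/11): 13 mod 11 = 2, so (13/11) = (2/11)
factor out 2^1: 2 = 2^1·1; with 11 mod 8 = 3, (2/11) = -1; sign now +1; continue with (1/11)
reached (1/11) = 1, so the symbol is +1

1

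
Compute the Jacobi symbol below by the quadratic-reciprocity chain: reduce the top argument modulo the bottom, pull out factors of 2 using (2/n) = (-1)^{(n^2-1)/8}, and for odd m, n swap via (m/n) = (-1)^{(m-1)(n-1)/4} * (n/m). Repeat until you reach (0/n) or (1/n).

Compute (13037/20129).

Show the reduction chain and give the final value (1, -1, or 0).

flip (13037/20129) -> (20129/13037): both odd, 13037 mod 4 = 1, 20129 mod 4 = 1, so the flip contributes +1; sign now +1
(20129/13037): 20129 mod 13037 = 7092, so (20129/13037) = (7092/13037)
factor out 2^2: 7092 = 2^2·1773; with 13037 mod 8 = 5, (2/13037) = -1; sign now +1; continue with (1773/13037)
flip (1773/13037) -> (13037/1773): both odd, 1773 mod 4 = 1, 13037 mod 4 = 1, so the flip contributes +1; sign now +1
(13037/1773): 13037 mod 1773 = 626, so (13037/1773) = (626/1773)
factor out 2^1: 626 = 2^1·313; with 1773 mod 8 = 5, (2/1773) = -1; sign now -1; continue with (313/1773)
flip (313/1773) -> (1773/313): both odd, 313 mod 4 = 1, 1773 mod 4 = 1, so the flip contributes +1; sign now -1
(1773/313): 1773 mod 313 = 208, so (1773/313) = (208/313)
factor out 2^4: 208 = 2^4·13; with 313 mod 8 = 1, (2/313) = +1; sign now -1; continue with (13/313)
flip (13/313) -> (313/13): both odd, 13 mod 4 = 1, 313 mod 4 = 1, so the flip contributes +1; sign now -1
(313/13): 313 mod 13 = 1, so (313/13) = (1/13)
reached (1/13) = 1, so the symbol is -1

-1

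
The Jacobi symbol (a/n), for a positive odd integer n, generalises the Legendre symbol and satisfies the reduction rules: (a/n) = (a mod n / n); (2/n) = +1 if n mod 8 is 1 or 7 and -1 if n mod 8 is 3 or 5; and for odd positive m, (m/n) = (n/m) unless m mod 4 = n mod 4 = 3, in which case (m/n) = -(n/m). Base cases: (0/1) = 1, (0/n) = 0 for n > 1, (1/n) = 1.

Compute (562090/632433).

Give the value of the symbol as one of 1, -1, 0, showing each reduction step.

-1

562090 = 2^1·281045; (2/632433) = +1 since 632433 mod 8 = 1, so (562090/632433) = (+1)^1·(281045/632433); sign now +1
reciprocity: (281045/632433) = +1·(632433/281045) since 281045 mod 4 = 1, 632433 mod 4 = 1; sign now +1
(632433/281045) = (70343/281045)   [reduce mod 281045]
reciprocity: (70343/281045) = +1·(281045/70343) since 70343 mod 4 = 3, 281045 mod 4 = 1; sign now +1
(281045/70343) = (70016/70343)   [reduce mod 70343]
70016 = 2^7·547; (2/70343) = +1 since 70343 mod 8 = 7, so (70016/70343) = (+1)^7·(547/70343); sign now +1
reciprocity: (547/70343) = -1·(70343/547) since 547 mod 4 = 3, 70343 mod 4 = 3; sign now -1
(70343/547) = (327/547)   [reduce mod 547]
reciprocity: (327/547) = -1·(547/327) since 327 mod 4 = 3, 547 mod 4 = 3; sign now +1
(547/327) = (220/327)   [reduce mod 327]
220 = 2^2·55; (2/327) = +1 since 327 mod 8 = 7, so (220/327) = (+1)^2·(55/327); sign now +1
reciprocity: (55/327) = -1·(327/55) since 55 mod 4 = 3, 327 mod 4 = 3; sign now -1
(327/55) = (52/55)   [reduce mod 55]
52 = 2^2·13; (2/55) = +1 since 55 mod 8 = 7, so (52/55) = (+1)^2·(13/55); sign now -1
reciprocity: (13/55) = +1·(55/13) since 13 mod 4 = 1, 55 mod 4 = 3; sign now -1
(55/13) = (3/13)   [reduce mod 13]
reciprocity: (3/13) = +1·(13/3) since 3 mod 4 = 3, 13 mod 4 = 1; sign now -1
(13/3) = (1/3)   [reduce mod 3]
(1/3) = 1; final value = sign = -1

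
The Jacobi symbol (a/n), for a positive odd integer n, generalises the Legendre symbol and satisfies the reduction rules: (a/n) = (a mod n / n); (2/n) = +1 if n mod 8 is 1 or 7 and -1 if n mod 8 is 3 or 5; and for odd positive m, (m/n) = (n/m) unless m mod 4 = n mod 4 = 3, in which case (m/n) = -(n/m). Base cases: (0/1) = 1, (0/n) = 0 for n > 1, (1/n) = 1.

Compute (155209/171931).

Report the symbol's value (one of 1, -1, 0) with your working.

flip (155209/171931) -> (171931/155209): both odd, 155209 mod 4 = 1, 171931 mod 4 = 3, so the flip contributes +1; sign now +1
(171931/155209): 171931 mod 155209 = 16722, so (171931/155209) = (16722/155209)
factor out 2^1: 16722 = 2^1·8361; with 155209 mod 8 = 1, (2/155209) = +1; sign now +1; continue with (8361/155209)
flip (8361/155209) -> (155209/8361): both odd, 8361 mod 4 = 1, 155209 mod 4 = 1, so the flip contributes +1; sign now +1
(155209/8361): 155209 mod 8361 = 4711, so (155209/8361) = (4711/8361)
flip (4711/8361) -> (8361/4711): both odd, 4711 mod 4 = 3, 8361 mod 4 = 1, so the flip contributes +1; sign now +1
(8361/4711): 8361 mod 4711 = 3650, so (8361/4711) = (3650/4711)
factor out 2^1: 3650 = 2^1·1825; with 4711 mod 8 = 7, (2/4711) = +1; sign now +1; continue with (1825/4711)
flip (1825/4711) -> (4711/1825): both odd, 1825 mod 4 = 1, 4711 mod 4 = 3, so the flip contributes +1; sign now +1
(4711/1825): 4711 mod 1825 = 1061, so (4711/1825) = (1061/1825)
flip (1061/1825) -> (1825/1061): both odd, 1061 mod 4 = 1, 1825 mod 4 = 1, so the flip contributes +1; sign now +1
(1825/1061): 1825 mod 1061 = 764, so (1825/1061) = (764/1061)
factor out 2^2: 764 = 2^2·191; with 1061 mod 8 = 5, (2/1061) = -1; sign now +1; continue with (191/1061)
flip (191/1061) -> (1061/191): both odd, 191 mod 4 = 3, 1061 mod 4 = 1, so the flip contributes +1; sign now +1
(1061/191): 1061 mod 191 = 106, so (1061/191) = (106/191)
factor out 2^1: 106 = 2^1·53; with 191 mod 8 = 7, (2/191) = +1; sign now +1; continue with (53/191)
flip (53/191) -> (191/53): both odd, 53 mod 4 = 1, 191 mod 4 = 3, so the flip contributes +1; sign now +1
(191/53): 191 mod 53 = 32, so (191/53) = (32/53)
factor out 2^5: 32 = 2^5·1; with 53 mod 8 = 5, (2/53) = -1; sign now -1; continue with (1/53)
reached (1/53) = 1, so the symbol is -1

-1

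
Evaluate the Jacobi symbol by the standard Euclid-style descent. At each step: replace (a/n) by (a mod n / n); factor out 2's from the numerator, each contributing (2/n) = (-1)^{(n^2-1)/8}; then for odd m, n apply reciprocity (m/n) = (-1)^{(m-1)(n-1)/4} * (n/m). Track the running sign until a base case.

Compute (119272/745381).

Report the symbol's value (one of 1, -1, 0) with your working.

factor out 2^3: 119272 = 2^3·14909; with 745381 mod 8 = 5, (2/745381) = -1; sign now -1; continue with (14909/745381)
flip (14909/745381) -> (745381/14909): both odd, 14909 mod 4 = 1, 745381 mod 4 = 1, so the flip contributes +1; sign now -1
(745381/14909): 745381 mod 14909 = 14840, so (745381/14909) = (14840/14909)
factor out 2^3: 14840 = 2^3·1855; with 14909 mod 8 = 5, (2/14909) = -1; sign now +1; continue with (1855/14909)
flip (1855/14909) -> (14909/1855): both odd, 1855 mod 4 = 3, 14909 mod 4 = 1, so the flip contributes +1; sign now +1
(14909/1855): 14909 mod 1855 = 69, so (14909/1855) = (69/1855)
flip (69/1855) -> (1855/69): both odd, 69 mod 4 = 1, 1855 mod 4 = 3, so the flip contributes +1; sign now +1
(1855/69): 1855 mod 69 = 61, so (1855/69) = (61/69)
flip (61/69) -> (69/61): both odd, 61 mod 4 = 1, 69 mod 4 = 1, so the flip contributes +1; sign now +1
(69/61): 69 mod 61 = 8, so (69/61) = (8/61)
factor out 2^3: 8 = 2^3·1; with 61 mod 8 = 5, (2/61) = -1; sign now -1; continue with (1/61)
reached (1/61) = 1, so the symbol is -1

-1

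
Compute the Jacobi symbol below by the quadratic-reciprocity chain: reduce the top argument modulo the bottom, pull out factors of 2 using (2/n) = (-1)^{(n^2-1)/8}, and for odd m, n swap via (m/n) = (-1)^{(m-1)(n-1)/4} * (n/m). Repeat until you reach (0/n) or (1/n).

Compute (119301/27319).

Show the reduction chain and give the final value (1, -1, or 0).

1

(119301/27319) = (10025/27319)   [reduce mod 27319]
reciprocity: (10025/27319) = +1·(27319/10025) since 10025 mod 4 = 1, 27319 mod 4 = 3; sign now +1
(27319/10025) = (7269/10025)   [reduce mod 10025]
reciprocity: (7269/10025) = +1·(10025/7269) since 7269 mod 4 = 1, 10025 mod 4 = 1; sign now +1
(10025/7269) = (2756/7269)   [reduce mod 7269]
2756 = 2^2·689; (2/7269) = -1 since 7269 mod 8 = 5, so (2756/7269) = (-1)^2·(689/7269); sign now +1
reciprocity: (689/7269) = +1·(7269/689) since 689 mod 4 = 1, 7269 mod 4 = 1; sign now +1
(7269/689) = (379/689)   [reduce mod 689]
reciprocity: (379/689) = +1·(689/379) since 379 mod 4 = 3, 689 mod 4 = 1; sign now +1
(689/379) = (310/379)   [reduce mod 379]
310 = 2^1·155; (2/379) = -1 since 379 mod 8 = 3, so (310/379) = (-1)^1·(155/379); sign now -1
reciprocity: (155/379) = -1·(379/155) since 155 mod 4 = 3, 379 mod 4 = 3; sign now +1
(379/155) = (69/155)   [reduce mod 155]
reciprocity: (69/155) = +1·(155/69) since 69 mod 4 = 1, 155 mod 4 = 3; sign now +1
(155/69) = (17/69)   [reduce mod 69]
reciprocity: (17/69) = +1·(69/17) since 17 mod 4 = 1, 69 mod 4 = 1; sign now +1
(69/17) = (1/17)   [reduce mod 17]
(1/17) = 1; final value = sign = +1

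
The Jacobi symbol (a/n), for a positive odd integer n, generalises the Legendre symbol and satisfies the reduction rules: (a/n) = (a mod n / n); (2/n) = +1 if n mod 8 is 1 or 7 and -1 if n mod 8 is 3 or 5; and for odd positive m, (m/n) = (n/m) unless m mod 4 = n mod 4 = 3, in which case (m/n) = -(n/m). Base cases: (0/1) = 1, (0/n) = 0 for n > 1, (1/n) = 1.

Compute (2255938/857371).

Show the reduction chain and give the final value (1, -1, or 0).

(2255938/857371): 2255938 mod 857371 = 541196, so (2255938/857371) = (541196/857371)
factor out 2^2: 541196 = 2^2·135299; with 857371 mod 8 = 3, (2/857371) = -1; sign now +1; continue with (135299/857371)
flip (135299/857371) -> (857371/135299): both odd, 135299 mod 4 = 3, 857371 mod 4 = 3, so the flip contributes -1; sign now -1
(857371/135299): 857371 mod 135299 = 45577, so (857371/135299) = (45577/135299)
flip (45577/135299) -> (135299/45577): both odd, 45577 mod 4 = 1, 135299 mod 4 = 3, so the flip contributes +1; sign now -1
(135299/45577): 135299 mod 45577 = 44145, so (135299/45577) = (44145/45577)
flip (44145/45577) -> (45577/44145): both odd, 44145 mod 4 = 1, 45577 mod 4 = 1, so the flip contributes +1; sign now -1
(45577/44145): 45577 mod 44145 = 1432, so (45577/44145) = (1432/44145)
factor out 2^3: 1432 = 2^3·179; with 44145 mod 8 = 1, (2/44145) = +1; sign now -1; continue with (179/44145)
flip (179/44145) -> (44145/179): both odd, 179 mod 4 = 3, 44145 mod 4 = 1, so the flip contributes +1; sign now -1
(44145/179): 44145 mod 179 = 111, so (44145/179) = (111/179)
flip (111/179) -> (179/111): both odd, 111 mod 4 = 3, 179 mod 4 = 3, so the flip contributes -1; sign now +1
(179/111): 179 mod 111 = 68, so (179/111) = (68/111)
factor out 2^2: 68 = 2^2·17; with 111 mod 8 = 7, (2/111) = +1; sign now +1; continue with (17/111)
flip (17/111) -> (111/17): both odd, 17 mod 4 = 1, 111 mod 4 = 3, so the flip contributes +1; sign now +1
(111/17): 111 mod 17 = 9, so (111/17) = (9/17)
flip (9/17) -> (17/9): both odd, 9 mod 4 = 1, 17 mod 4 = 1, so the flip contributes +1; sign now +1
(17/9): 17 mod 9 = 8, so (17/9) = (8/9)
factor out 2^3: 8 = 2^3·1; with 9 mod 8 = 1, (2/9) = +1; sign now +1; continue with (1/9)
reached (1/9) = 1, so the symbol is +1

1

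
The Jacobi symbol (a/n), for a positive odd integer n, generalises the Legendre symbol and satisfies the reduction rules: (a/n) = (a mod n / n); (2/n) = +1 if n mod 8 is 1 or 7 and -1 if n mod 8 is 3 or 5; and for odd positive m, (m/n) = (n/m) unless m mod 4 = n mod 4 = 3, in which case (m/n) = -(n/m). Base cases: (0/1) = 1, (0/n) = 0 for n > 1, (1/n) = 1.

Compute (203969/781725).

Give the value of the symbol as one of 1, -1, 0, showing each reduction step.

1

flip (203969/781725) -> (781725/203969): both odd, 203969 mod 4 = 1, 781725 mod 4 = 1, so the flip contributes +1; sign now +1
(781725/203969): 781725 mod 203969 = 169818, so (781725/203969) = (169818/203969)
factor out 2^1: 169818 = 2^1·84909; with 203969 mod 8 = 1, (2/203969) = +1; sign now +1; continue with (84909/203969)
flip (84909/203969) -> (203969/84909): both odd, 84909 mod 4 = 1, 203969 mod 4 = 1, so the flip contributes +1; sign now +1
(203969/84909): 203969 mod 84909 = 34151, so (203969/84909) = (34151/84909)
flip (34151/84909) -> (84909/34151): both odd, 34151 mod 4 = 3, 84909 mod 4 = 1, so the flip contributes +1; sign now +1
(84909/34151): 84909 mod 34151 = 16607, so (84909/34151) = (16607/34151)
flip (16607/34151) -> (34151/16607): both odd, 16607 mod 4 = 3, 34151 mod 4 = 3, so the flip contributes -1; sign now -1
(34151/16607): 34151 mod 16607 = 937, so (34151/16607) = (937/16607)
flip (937/16607) -> (16607/937): both odd, 937 mod 4 = 1, 16607 mod 4 = 3, so the flip contributes +1; sign now -1
(16607/937): 16607 mod 937 = 678, so (16607/937) = (678/937)
factor out 2^1: 678 = 2^1·339; with 937 mod 8 = 1, (2/937) = +1; sign now -1; continue with (339/937)
flip (339/937) -> (937/339): both odd, 339 mod 4 = 3, 937 mod 4 = 1, so the flip contributes +1; sign now -1
(937/339): 937 mod 339 = 259, so (937/339) = (259/339)
flip (259/339) -> (339/259): both odd, 259 mod 4 = 3, 339 mod 4 = 3, so the flip contributes -1; sign now +1
(339/259): 339 mod 259 = 80, so (339/259) = (80/259)
factor out 2^4: 80 = 2^4·5; with 259 mod 8 = 3, (2/259) = -1; sign now +1; continue with (5/259)
flip (5/259) -> (259/5): both odd, 5 mod 4 = 1, 259 mod 4 = 3, so the flip contributes +1; sign now +1
(259/5): 259 mod 5 = 4, so (259/5) = (4/5)
factor out 2^2: 4 = 2^2·1; with 5 mod 8 = 5, (2/5) = -1; sign now +1; continue with (1/5)
reached (1/5) = 1, so the symbol is +1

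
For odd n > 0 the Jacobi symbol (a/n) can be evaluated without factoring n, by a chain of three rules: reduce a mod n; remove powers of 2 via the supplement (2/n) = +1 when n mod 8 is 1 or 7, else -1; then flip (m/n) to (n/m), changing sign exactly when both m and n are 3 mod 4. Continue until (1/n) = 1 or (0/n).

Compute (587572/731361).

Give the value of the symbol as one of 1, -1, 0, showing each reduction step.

587572 = 2^2·146893; (2/731361) = +1 since 731361 mod 8 = 1, so (587572/731361) = (+1)^2·(146893/731361); sign now +1
reciprocity: (146893/731361) = +1·(731361/146893) since 146893 mod 4 = 1, 731361 mod 4 = 1; sign now +1
(731361/146893) = (143789/146893)   [reduce mod 146893]
reciprocity: (143789/146893) = +1·(146893/143789) since 143789 mod 4 = 1, 146893 mod 4 = 1; sign now +1
(146893/143789) = (3104/143789)   [reduce mod 143789]
3104 = 2^5·97; (2/143789) = -1 since 143789 mod 8 = 5, so (3104/143789) = (-1)^5·(97/143789); sign now -1
reciprocity: (97/143789) = +1·(143789/97) since 97 mod 4 = 1, 143789 mod 4 = 1; sign now -1
(143789/97) = (35/97)   [reduce mod 97]
reciprocity: (35/97) = +1·(97/35) since 35 mod 4 = 3, 97 mod 4 = 1; sign now -1
(97/35) = (27/35)   [reduce mod 35]
reciprocity: (27/35) = -1·(35/27) since 27 mod 4 = 3, 35 mod 4 = 3; sign now +1
(35/27) = (8/27)   [reduce mod 27]
8 = 2^3·1; (2/27) = -1 since 27 mod 8 = 3, so (8/27) = (-1)^3·(1/27); sign now -1
(1/27) = 1; final value = sign = -1

-1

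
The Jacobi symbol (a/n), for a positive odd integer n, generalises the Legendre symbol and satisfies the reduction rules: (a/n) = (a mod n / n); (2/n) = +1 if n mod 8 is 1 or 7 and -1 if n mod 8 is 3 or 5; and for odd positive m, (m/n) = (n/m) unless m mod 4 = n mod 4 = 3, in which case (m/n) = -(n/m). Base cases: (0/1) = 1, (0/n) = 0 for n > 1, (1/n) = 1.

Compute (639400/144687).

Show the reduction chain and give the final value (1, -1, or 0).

-1

(639400/144687) = (60652/144687)   [reduce mod 144687]
60652 = 2^2·15163; (2/144687) = +1 since 144687 mod 8 = 7, so (60652/144687) = (+1)^2·(15163/144687); sign now +1
reciprocity: (15163/144687) = -1·(144687/15163) since 15163 mod 4 = 3, 144687 mod 4 = 3; sign now -1
(144687/15163) = (8220/15163)   [reduce mod 15163]
8220 = 2^2·2055; (2/15163) = -1 since 15163 mod 8 = 3, so (8220/15163) = (-1)^2·(2055/15163); sign now -1
reciprocity: (2055/15163) = -1·(15163/2055) since 2055 mod 4 = 3, 15163 mod 4 = 3; sign now +1
(15163/2055) = (778/2055)   [reduce mod 2055]
778 = 2^1·389; (2/2055) = +1 since 2055 mod 8 = 7, so (778/2055) = (+1)^1·(389/2055); sign now +1
reciprocity: (389/2055) = +1·(2055/389) since 389 mod 4 = 1, 2055 mod 4 = 3; sign now +1
(2055/389) = (110/389)   [reduce mod 389]
110 = 2^1·55; (2/389) = -1 since 389 mod 8 = 5, so (110/389) = (-1)^1·(55/389); sign now -1
reciprocity: (55/389) = +1·(389/55) since 55 mod 4 = 3, 389 mod 4 = 1; sign now -1
(389/55) = (4/55)   [reduce mod 55]
4 = 2^2·1; (2/55) = +1 since 55 mod 8 = 7, so (4/55) = (+1)^2·(1/55); sign now -1
(1/55) = 1; final value = sign = -1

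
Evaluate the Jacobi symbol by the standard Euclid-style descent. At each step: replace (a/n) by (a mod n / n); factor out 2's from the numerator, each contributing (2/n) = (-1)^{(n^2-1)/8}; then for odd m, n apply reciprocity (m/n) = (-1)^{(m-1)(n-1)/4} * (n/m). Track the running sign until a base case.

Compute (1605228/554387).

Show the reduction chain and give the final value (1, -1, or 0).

(1605228/554387): 1605228 mod 554387 = 496454, so (1605228/554387) = (496454/554387)
factor out 2^1: 496454 = 2^1·248227; with 554387 mod 8 = 3, (2/554387) = -1; sign now -1; continue with (248227/554387)
flip (248227/554387) -> (554387/248227): both odd, 248227 mod 4 = 3, 554387 mod 4 = 3, so the flip contributes -1; sign now +1
(554387/248227): 554387 mod 248227 = 57933, so (554387/248227) = (57933/248227)
flip (57933/248227) -> (248227/57933): both odd, 57933 mod 4 = 1, 248227 mod 4 = 3, so the flip contributes +1; sign now +1
(248227/57933): 248227 mod 57933 = 16495, so (248227/57933) = (16495/57933)
flip (16495/57933) -> (57933/16495): both odd, 16495 mod 4 = 3, 57933 mod 4 = 1, so the flip contributes +1; sign now +1
(57933/16495): 57933 mod 16495 = 8448, so (57933/16495) = (8448/16495)
factor out 2^8: 8448 = 2^8·33; with 16495 mod 8 = 7, (2/16495) = +1; sign now +1; continue with (33/16495)
flip (33/16495) -> (16495/33): both odd, 33 mod 4 = 1, 16495 mod 4 = 3, so the flip contributes +1; sign now +1
(16495/33): 16495 mod 33 = 28, so (16495/33) = (28/33)
factor out 2^2: 28 = 2^2·7; with 33 mod 8 = 1, (2/33) = +1; sign now +1; continue with (7/33)
flip (7/33) -> (33/7): both odd, 7 mod 4 = 3, 33 mod 4 = 1, so the flip contributes +1; sign now +1
(33/7): 33 mod 7 = 5, so (33/7) = (5/7)
flip (5/7) -> (7/5): both odd, 5 mod 4 = 1, 7 mod 4 = 3, so the flip contributes +1; sign now +1
(7/5): 7 mod 5 = 2, so (7/5) = (2/5)
factor out 2^1: 2 = 2^1·1; with 5 mod 8 = 5, (2/5) = -1; sign now -1; continue with (1/5)
reached (1/5) = 1, so the symbol is -1

-1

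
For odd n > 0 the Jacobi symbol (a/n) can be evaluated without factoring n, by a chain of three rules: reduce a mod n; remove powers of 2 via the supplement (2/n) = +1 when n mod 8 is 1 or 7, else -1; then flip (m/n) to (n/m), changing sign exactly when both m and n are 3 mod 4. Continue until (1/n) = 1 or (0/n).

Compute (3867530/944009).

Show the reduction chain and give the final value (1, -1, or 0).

-1

(3867530/944009): 3867530 mod 944009 = 91494, so (3867530/944009) = (91494/944009)
factor out 2^1: 91494 = 2^1·45747; with 944009 mod 8 = 1, (2/944009) = +1; sign now +1; continue with (45747/944009)
flip (45747/944009) -> (944009/45747): both odd, 45747 mod 4 = 3, 944009 mod 4 = 1, so the flip contributes +1; sign now +1
(944009/45747): 944009 mod 45747 = 29069, so (944009/45747) = (29069/45747)
flip (29069/45747) -> (45747/29069): both odd, 29069 mod 4 = 1, 45747 mod 4 = 3, so the flip contributes +1; sign now +1
(45747/29069): 45747 mod 29069 = 16678, so (45747/29069) = (16678/29069)
factor out 2^1: 16678 = 2^1·8339; with 29069 mod 8 = 5, (2/29069) = -1; sign now -1; continue with (8339/29069)
flip (8339/29069) -> (29069/8339): both odd, 8339 mod 4 = 3, 29069 mod 4 = 1, so the flip contributes +1; sign now -1
(29069/8339): 29069 mod 8339 = 4052, so (29069/8339) = (4052/8339)
factor out 2^2: 4052 = 2^2·1013; with 8339 mod 8 = 3, (2/8339) = -1; sign now -1; continue with (1013/8339)
flip (1013/8339) -> (8339/1013): both odd, 1013 mod 4 = 1, 8339 mod 4 = 3, so the flip contributes +1; sign now -1
(8339/1013): 8339 mod 1013 = 235, so (8339/1013) = (235/1013)
flip (235/1013) -> (1013/235): both odd, 235 mod 4 = 3, 1013 mod 4 = 1, so the flip contributes +1; sign now -1
(1013/235): 1013 mod 235 = 73, so (1013/235) = (73/235)
flip (73/235) -> (235/73): both odd, 73 mod 4 = 1, 235 mod 4 = 3, so the flip contributes +1; sign now -1
(235/73): 235 mod 73 = 16, so (235/73) = (16/73)
factor out 2^4: 16 = 2^4·1; with 73 mod 8 = 1, (2/73) = +1; sign now -1; continue with (1/73)
reached (1/73) = 1, so the symbol is -1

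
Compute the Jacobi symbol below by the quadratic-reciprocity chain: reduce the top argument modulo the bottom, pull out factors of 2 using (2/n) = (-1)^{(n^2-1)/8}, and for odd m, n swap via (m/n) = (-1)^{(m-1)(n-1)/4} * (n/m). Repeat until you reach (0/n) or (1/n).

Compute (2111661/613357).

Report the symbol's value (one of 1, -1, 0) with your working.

(2111661/613357) = (271590/613357)   [reduce mod 613357]
271590 = 2^1·135795; (2/613357) = -1 since 613357 mod 8 = 5, so (271590/613357) = (-1)^1·(135795/613357); sign now -1
reciprocity: (135795/613357) = +1·(613357/135795) since 135795 mod 4 = 3, 613357 mod 4 = 1; sign now -1
(613357/135795) = (70177/135795)   [reduce mod 135795]
reciprocity: (70177/135795) = +1·(135795/70177) since 70177 mod 4 = 1, 135795 mod 4 = 3; sign now -1
(135795/70177) = (65618/70177)   [reduce mod 70177]
65618 = 2^1·32809; (2/70177) = +1 since 70177 mod 8 = 1, so (65618/70177) = (+1)^1·(32809/70177); sign now -1
reciprocity: (32809/70177) = +1·(70177/32809) since 32809 mod 4 = 1, 70177 mod 4 = 1; sign now -1
(70177/32809) = (4559/32809)   [reduce mod 32809]
reciprocity: (4559/32809) = +1·(32809/4559) since 4559 mod 4 = 3, 32809 mod 4 = 1; sign now -1
(32809/4559) = (896/4559)   [reduce mod 4559]
896 = 2^7·7; (2/4559) = +1 since 4559 mod 8 = 7, so (896/4559) = (+1)^7·(7/4559); sign now -1
reciprocity: (7/4559) = -1·(4559/7) since 7 mod 4 = 3, 4559 mod 4 = 3; sign now +1
(4559/7) = (2/7)   [reduce mod 7]
2 = 2^1·1; (2/7) = +1 since 7 mod 8 = 7, so (2/7) = (+1)^1·(1/7); sign now +1
(1/7) = 1; final value = sign = +1

1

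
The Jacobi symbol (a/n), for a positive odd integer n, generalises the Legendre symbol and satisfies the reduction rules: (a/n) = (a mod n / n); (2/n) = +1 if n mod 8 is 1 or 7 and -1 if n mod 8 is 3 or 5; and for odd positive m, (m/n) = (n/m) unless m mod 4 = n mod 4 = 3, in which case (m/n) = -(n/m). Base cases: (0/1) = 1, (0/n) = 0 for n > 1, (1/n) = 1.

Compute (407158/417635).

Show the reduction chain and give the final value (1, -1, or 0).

1

407158 = 2^1·203579; (2/417635) = -1 since 417635 mod 8 = 3, so (407158/417635) = (-1)^1·(203579/417635); sign now -1
reciprocity: (203579/417635) = -1·(417635/203579) since 203579 mod 4 = 3, 417635 mod 4 = 3; sign now +1
(417635/203579) = (10477/203579)   [reduce mod 203579]
reciprocity: (10477/203579) = +1·(203579/10477) since 10477 mod 4 = 1, 203579 mod 4 = 3; sign now +1
(203579/10477) = (4516/10477)   [reduce mod 10477]
4516 = 2^2·1129; (2/10477) = -1 since 10477 mod 8 = 5, so (4516/10477) = (-1)^2·(1129/10477); sign now +1
reciprocity: (1129/10477) = +1·(10477/1129) since 1129 mod 4 = 1, 10477 mod 4 = 1; sign now +1
(10477/1129) = (316/1129)   [reduce mod 1129]
316 = 2^2·79; (2/1129) = +1 since 1129 mod 8 = 1, so (316/1129) = (+1)^2·(79/1129); sign now +1
reciprocity: (79/1129) = +1·(1129/79) since 79 mod 4 = 3, 1129 mod 4 = 1; sign now +1
(1129/79) = (23/79)   [reduce mod 79]
reciprocity: (23/79) = -1·(79/23) since 23 mod 4 = 3, 79 mod 4 = 3; sign now -1
(79/23) = (10/23)   [reduce mod 23]
10 = 2^1·5; (2/23) = +1 since 23 mod 8 = 7, so (10/23) = (+1)^1·(5/23); sign now -1
reciprocity: (5/23) = +1·(23/5) since 5 mod 4 = 1, 23 mod 4 = 3; sign now -1
(23/5) = (3/5)   [reduce mod 5]
reciprocity: (3/5) = +1·(5/3) since 3 mod 4 = 3, 5 mod 4 = 1; sign now -1
(5/3) = (2/3)   [reduce mod 3]
2 = 2^1·1; (2/3) = -1 since 3 mod 8 = 3, so (2/3) = (-1)^1·(1/3); sign now +1
(1/3) = 1; final value = sign = +1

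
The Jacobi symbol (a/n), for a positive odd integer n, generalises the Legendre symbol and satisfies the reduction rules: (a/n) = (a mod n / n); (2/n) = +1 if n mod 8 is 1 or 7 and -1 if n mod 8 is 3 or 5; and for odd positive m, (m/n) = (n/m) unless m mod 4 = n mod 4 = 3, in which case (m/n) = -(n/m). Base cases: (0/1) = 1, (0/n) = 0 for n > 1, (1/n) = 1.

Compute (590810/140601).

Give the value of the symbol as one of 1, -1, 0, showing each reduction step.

(590810/140601) = (28406/140601)   [reduce mod 140601]
28406 = 2^1·14203; (2/140601) = +1 since 140601 mod 8 = 1, so (28406/140601) = (+1)^1·(14203/140601); sign now +1
reciprocity: (14203/140601) = +1·(140601/14203) since 14203 mod 4 = 3, 140601 mod 4 = 1; sign now +1
(140601/14203) = (12774/14203)   [reduce mod 14203]
12774 = 2^1·6387; (2/14203) = -1 since 14203 mod 8 = 3, so (12774/14203) = (-1)^1·(6387/14203); sign now -1
reciprocity: (6387/14203) = -1·(14203/6387) since 6387 mod 4 = 3, 14203 mod 4 = 3; sign now +1
(14203/6387) = (1429/6387)   [reduce mod 6387]
reciprocity: (1429/6387) = +1·(6387/1429) since 1429 mod 4 = 1, 6387 mod 4 = 3; sign now +1
(6387/1429) = (671/1429)   [reduce mod 1429]
reciprocity: (671/1429) = +1·(1429/671) since 671 mod 4 = 3, 1429 mod 4 = 1; sign now +1
(1429/671) = (87/671)   [reduce mod 671]
reciprocity: (87/671) = -1·(671/87) since 87 mod 4 = 3, 671 mod 4 = 3; sign now -1
(671/87) = (62/87)   [reduce mod 87]
62 = 2^1·31; (2/87) = +1 since 87 mod 8 = 7, so (62/87) = (+1)^1·(31/87); sign now -1
reciprocity: (31/87) = -1·(87/31) since 31 mod 4 = 3, 87 mod 4 = 3; sign now +1
(87/31) = (25/31)   [reduce mod 31]
reciprocity: (25/31) = +1·(31/25) since 25 mod 4 = 1, 31 mod 4 = 3; sign now +1
(31/25) = (6/25)   [reduce mod 25]
6 = 2^1·3; (2/25) = +1 since 25 mod 8 = 1, so (6/25) = (+1)^1·(3/25); sign now +1
reciprocity: (3/25) = +1·(25/3) since 3 mod 4 = 3, 25 mod 4 = 1; sign now +1
(25/3) = (1/3)   [reduce mod 3]
(1/3) = 1; final value = sign = +1

1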